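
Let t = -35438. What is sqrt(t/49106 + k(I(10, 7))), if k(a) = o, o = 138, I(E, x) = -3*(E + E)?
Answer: sqrt(82758219035)/24553 ≈ 11.717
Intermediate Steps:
I(E, x) = -6*E
k(a) = 138
sqrt(t/49106 + k(I(10, 7))) = sqrt(-35438/49106 + 138) = sqrt(-35438*1/49106 + 138) = sqrt(-17719/24553 + 138) = sqrt(3370595/24553) = sqrt(82758219035)/24553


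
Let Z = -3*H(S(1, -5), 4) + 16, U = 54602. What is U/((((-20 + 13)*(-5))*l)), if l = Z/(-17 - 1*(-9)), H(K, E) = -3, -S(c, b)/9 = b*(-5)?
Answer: -436816/875 ≈ -499.22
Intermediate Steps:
S(c, b) = 45*b (S(c, b) = -9*b*(-5) = -(-45)*b = 45*b)
Z = 25 (Z = -3*(-3) + 16 = 9 + 16 = 25)
l = -25/8 (l = 25/(-17 - 1*(-9)) = 25/(-17 + 9) = 25/(-8) = 25*(-⅛) = -25/8 ≈ -3.1250)
U/((((-20 + 13)*(-5))*l)) = 54602/((((-20 + 13)*(-5))*(-25/8))) = 54602/((-7*(-5)*(-25/8))) = 54602/((35*(-25/8))) = 54602/(-875/8) = 54602*(-8/875) = -436816/875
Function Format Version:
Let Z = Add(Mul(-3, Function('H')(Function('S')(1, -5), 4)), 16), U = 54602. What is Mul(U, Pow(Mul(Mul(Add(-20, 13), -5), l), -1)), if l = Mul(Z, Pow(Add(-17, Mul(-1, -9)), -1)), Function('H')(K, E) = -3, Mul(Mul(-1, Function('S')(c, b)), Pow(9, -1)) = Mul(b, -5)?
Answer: Rational(-436816, 875) ≈ -499.22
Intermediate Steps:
Function('S')(c, b) = Mul(45, b) (Function('S')(c, b) = Mul(-9, Mul(b, -5)) = Mul(-9, Mul(-5, b)) = Mul(45, b))
Z = 25 (Z = Add(Mul(-3, -3), 16) = Add(9, 16) = 25)
l = Rational(-25, 8) (l = Mul(25, Pow(Add(-17, Mul(-1, -9)), -1)) = Mul(25, Pow(Add(-17, 9), -1)) = Mul(25, Pow(-8, -1)) = Mul(25, Rational(-1, 8)) = Rational(-25, 8) ≈ -3.1250)
Mul(U, Pow(Mul(Mul(Add(-20, 13), -5), l), -1)) = Mul(54602, Pow(Mul(Mul(Add(-20, 13), -5), Rational(-25, 8)), -1)) = Mul(54602, Pow(Mul(Mul(-7, -5), Rational(-25, 8)), -1)) = Mul(54602, Pow(Mul(35, Rational(-25, 8)), -1)) = Mul(54602, Pow(Rational(-875, 8), -1)) = Mul(54602, Rational(-8, 875)) = Rational(-436816, 875)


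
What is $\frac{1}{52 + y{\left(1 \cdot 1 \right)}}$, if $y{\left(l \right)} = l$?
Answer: $\frac{1}{53} \approx 0.018868$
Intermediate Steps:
$\frac{1}{52 + y{\left(1 \cdot 1 \right)}} = \frac{1}{52 + 1 \cdot 1} = \frac{1}{52 + 1} = \frac{1}{53}$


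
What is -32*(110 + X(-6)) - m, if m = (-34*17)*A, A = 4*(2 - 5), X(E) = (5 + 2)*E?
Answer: -9112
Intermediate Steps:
X(E) = 7*E
A = -12 (A = 4*(-3) = -12)
m = 6936 (m = -34*17*(-12) = -578*(-12) = 6936)
-32*(110 + X(-6)) - m = -32*(110 + 7*(-6)) - 1*6936 = -32*(110 - 42) - 6936 = -32*68 - 6936 = -2176 - 6936 = -9112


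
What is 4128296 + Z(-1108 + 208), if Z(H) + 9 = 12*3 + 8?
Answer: 4128331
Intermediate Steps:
Z(H) = 35 (Z(H) = -9 + (12*3 + 8) = -9 + (36 + 8) = -9 + 44 = 35)
4128296 + Z(-1108 + 208) = 4128296 + 35 = 4128331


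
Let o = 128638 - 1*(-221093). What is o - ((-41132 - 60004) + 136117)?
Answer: 314750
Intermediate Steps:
o = 349731 (o = 128638 + 221093 = 349731)
o - ((-41132 - 60004) + 136117) = 349731 - ((-41132 - 60004) + 136117) = 349731 - (-101136 + 136117) = 349731 - 1*34981 = 349731 - 34981 = 314750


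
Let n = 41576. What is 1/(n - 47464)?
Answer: -1/5888 ≈ -0.00016984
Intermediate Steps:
1/(n - 47464) = 1/(41576 - 47464) = 1/(-5888) = -1/5888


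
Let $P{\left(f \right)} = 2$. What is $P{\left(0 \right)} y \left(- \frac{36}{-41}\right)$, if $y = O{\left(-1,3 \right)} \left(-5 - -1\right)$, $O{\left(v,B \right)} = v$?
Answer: $\frac{288}{41} \approx 7.0244$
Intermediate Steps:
$y = 4$ ($y = - (-5 - -1) = - (-5 + 1) = \left(-1\right) \left(-4\right) = 4$)
$P{\left(0 \right)} y \left(- \frac{36}{-41}\right) = 2 \cdot 4 \left(- \frac{36}{-41}\right) = 8 \left(\left(-36\right) \left(- \frac{1}{41}\right)\right) = 8 \cdot \frac{36}{41} = \frac{288}{41}$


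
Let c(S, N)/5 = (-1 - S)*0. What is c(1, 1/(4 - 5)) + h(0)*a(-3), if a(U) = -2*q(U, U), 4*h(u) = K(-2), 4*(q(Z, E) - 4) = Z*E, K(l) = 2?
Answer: -25/4 ≈ -6.2500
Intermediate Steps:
q(Z, E) = 4 + E*Z/4 (q(Z, E) = 4 + (Z*E)/4 = 4 + (E*Z)/4 = 4 + E*Z/4)
h(u) = 1/2 (h(u) = (1/4)*2 = 1/2)
a(U) = -8 - U**2/2 (a(U) = -2*(4 + U*U/4) = -2*(4 + U**2/4) = -8 - U**2/2)
c(S, N) = 0 (c(S, N) = 5*((-1 - S)*0) = 5*0 = 0)
c(1, 1/(4 - 5)) + h(0)*a(-3) = 0 + (-8 - 1/2*(-3)**2)/2 = 0 + (-8 - 1/2*9)/2 = 0 + (-8 - 9/2)/2 = 0 + (1/2)*(-25/2) = 0 - 25/4 = -25/4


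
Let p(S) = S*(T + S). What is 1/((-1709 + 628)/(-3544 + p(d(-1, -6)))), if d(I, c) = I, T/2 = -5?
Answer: 3533/1081 ≈ 3.2683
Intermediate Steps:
T = -10 (T = 2*(-5) = -10)
p(S) = S*(-10 + S)
1/((-1709 + 628)/(-3544 + p(d(-1, -6)))) = 1/((-1709 + 628)/(-3544 - (-10 - 1))) = 1/(-1081/(-3544 - 1*(-11))) = 1/(-1081/(-3544 + 11)) = 1/(-1081/(-3533)) = 1/(-1081*(-1/3533)) = 1/(1081/3533) = 3533/1081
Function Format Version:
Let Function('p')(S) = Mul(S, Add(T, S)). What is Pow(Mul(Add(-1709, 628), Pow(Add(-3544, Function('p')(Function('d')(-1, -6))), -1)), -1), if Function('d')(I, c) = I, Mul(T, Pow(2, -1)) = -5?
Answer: Rational(3533, 1081) ≈ 3.2683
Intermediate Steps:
T = -10 (T = Mul(2, -5) = -10)
Function('p')(S) = Mul(S, Add(-10, S))
Pow(Mul(Add(-1709, 628), Pow(Add(-3544, Function('p')(Function('d')(-1, -6))), -1)), -1) = Pow(Mul(Add(-1709, 628), Pow(Add(-3544, Mul(-1, Add(-10, -1))), -1)), -1) = Pow(Mul(-1081, Pow(Add(-3544, Mul(-1, -11)), -1)), -1) = Pow(Mul(-1081, Pow(Add(-3544, 11), -1)), -1) = Pow(Mul(-1081, Pow(-3533, -1)), -1) = Pow(Mul(-1081, Rational(-1, 3533)), -1) = Pow(Rational(1081, 3533), -1) = Rational(3533, 1081)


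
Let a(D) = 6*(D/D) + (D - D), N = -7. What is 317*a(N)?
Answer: 1902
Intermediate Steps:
a(D) = 6 (a(D) = 6*1 + 0 = 6 + 0 = 6)
317*a(N) = 317*6 = 1902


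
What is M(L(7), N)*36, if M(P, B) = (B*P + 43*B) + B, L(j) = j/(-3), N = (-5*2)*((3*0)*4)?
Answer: 0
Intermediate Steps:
N = 0 (N = -0*4 = -10*0 = 0)
L(j) = -j/3 (L(j) = j*(-1/3) = -j/3)
M(P, B) = 44*B + B*P (M(P, B) = (43*B + B*P) + B = 44*B + B*P)
M(L(7), N)*36 = (0*(44 - 1/3*7))*36 = (0*(44 - 7/3))*36 = (0*(125/3))*36 = 0*36 = 0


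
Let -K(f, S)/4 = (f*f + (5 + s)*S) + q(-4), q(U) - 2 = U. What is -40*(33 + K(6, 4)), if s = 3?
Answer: 9240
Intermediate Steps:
q(U) = 2 + U
K(f, S) = 8 - 32*S - 4*f**2 (K(f, S) = -4*((f*f + (5 + 3)*S) + (2 - 4)) = -4*((f**2 + 8*S) - 2) = -4*(-2 + f**2 + 8*S) = 8 - 32*S - 4*f**2)
-40*(33 + K(6, 4)) = -40*(33 + (8 - 32*4 - 4*6**2)) = -40*(33 + (8 - 128 - 4*36)) = -40*(33 + (8 - 128 - 144)) = -40*(33 - 264) = -40*(-231) = 9240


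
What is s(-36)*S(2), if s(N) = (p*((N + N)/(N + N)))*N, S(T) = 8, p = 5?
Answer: -1440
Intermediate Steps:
s(N) = 5*N (s(N) = (5*((N + N)/(N + N)))*N = (5*((2*N)/((2*N))))*N = (5*((2*N)*(1/(2*N))))*N = (5*1)*N = 5*N)
s(-36)*S(2) = (5*(-36))*8 = -180*8 = -1440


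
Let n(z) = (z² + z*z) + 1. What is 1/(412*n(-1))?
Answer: 1/1236 ≈ 0.00080906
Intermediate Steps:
n(z) = 1 + 2*z² (n(z) = (z² + z²) + 1 = 2*z² + 1 = 1 + 2*z²)
1/(412*n(-1)) = 1/(412*(1 + 2*(-1)²)) = 1/(412*(1 + 2*1)) = 1/(412*(1 + 2)) = 1/(412*3) = 1/1236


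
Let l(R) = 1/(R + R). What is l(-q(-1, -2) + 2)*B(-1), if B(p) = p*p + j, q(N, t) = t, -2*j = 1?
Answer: 1/16 ≈ 0.062500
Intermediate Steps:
j = -1/2 (j = -1/2*1 = -1/2 ≈ -0.50000)
B(p) = -1/2 + p**2 (B(p) = p*p - 1/2 = p**2 - 1/2 = -1/2 + p**2)
l(R) = 1/(2*R)
l(-q(-1, -2) + 2)*B(-1) = (1/(2*(-1*(-2) + 2)))*(-1/2 + (-1)**2) = (1/(2*(2 + 2)))*(-1/2 + 1) = ((1/2)/4)*(1/2) = ((1/2)*(1/4))*(1/2) = (1/8)*(1/2) = 1/16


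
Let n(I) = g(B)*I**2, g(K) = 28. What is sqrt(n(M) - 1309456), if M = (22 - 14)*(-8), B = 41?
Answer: 12*I*sqrt(8297) ≈ 1093.1*I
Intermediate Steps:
M = -64 (M = 8*(-8) = -64)
n(I) = 28*I**2
sqrt(n(M) - 1309456) = sqrt(28*(-64)**2 - 1309456) = sqrt(28*4096 - 1309456) = sqrt(114688 - 1309456) = sqrt(-1194768) = 12*I*sqrt(8297)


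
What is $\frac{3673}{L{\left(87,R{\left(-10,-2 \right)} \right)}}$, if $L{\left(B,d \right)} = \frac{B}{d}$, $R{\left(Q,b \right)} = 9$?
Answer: $\frac{11019}{29} \approx 379.97$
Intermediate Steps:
$\frac{3673}{L{\left(87,R{\left(-10,-2 \right)} \right)}} = \frac{3673}{87 \cdot \frac{1}{9}} = \frac{3673}{\frac{29}{3}} = 3673 \cdot \frac{3}{29} = \frac{11019}{29}$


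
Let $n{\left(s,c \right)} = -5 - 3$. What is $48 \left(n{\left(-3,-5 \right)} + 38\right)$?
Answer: $1440$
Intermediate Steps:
$n{\left(s,c \right)} = -8$ ($n{\left(s,c \right)} = -5 - 3 = -8$)
$48 \left(n{\left(-3,-5 \right)} + 38\right) = 48 \left(-8 + 38\right) = 48 \cdot 30 = 1440$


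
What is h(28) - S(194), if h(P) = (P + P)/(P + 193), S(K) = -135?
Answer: 29891/221 ≈ 135.25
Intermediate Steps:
h(P) = 2*P/(193 + P) (h(P) = (2*P)/(193 + P) = 2*P/(193 + P))
h(28) - S(194) = 2*28/(193 + 28) - 1*(-135) = 2*28/221 + 135 = 2*28*(1/221) + 135 = 56/221 + 135 = 29891/221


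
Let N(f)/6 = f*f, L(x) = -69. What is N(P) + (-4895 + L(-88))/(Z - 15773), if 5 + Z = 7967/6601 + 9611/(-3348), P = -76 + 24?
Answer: 5657952337018608/348732903839 ≈ 16224.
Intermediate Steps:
P = -52
Z = -147269435/22100148 (Z = -5 + (7967/6601 + 9611/(-3348)) = -5 + (7967*(1/6601) + 9611*(-1/3348)) = -5 + (7967/6601 - 9611/3348) = -5 - 36768695/22100148 = -147269435/22100148 ≈ -6.6637)
N(f) = 6*f² (N(f) = 6*(f*f) = 6*f²)
N(P) + (-4895 + L(-88))/(Z - 15773) = 6*(-52)² + (-4895 - 69)/(-147269435/22100148 - 15773) = 6*2704 - 4964/(-348732903839/22100148) = 16224 - 4964*(-22100148/348732903839) = 16224 + 109705134672/348732903839 = 5657952337018608/348732903839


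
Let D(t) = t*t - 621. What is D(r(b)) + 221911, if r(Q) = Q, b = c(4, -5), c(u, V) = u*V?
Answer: 221690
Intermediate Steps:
c(u, V) = V*u
b = -20 (b = -5*4 = -20)
D(t) = -621 + t² (D(t) = t² - 621 = -621 + t²)
D(r(b)) + 221911 = (-621 + (-20)²) + 221911 = (-621 + 400) + 221911 = -221 + 221911 = 221690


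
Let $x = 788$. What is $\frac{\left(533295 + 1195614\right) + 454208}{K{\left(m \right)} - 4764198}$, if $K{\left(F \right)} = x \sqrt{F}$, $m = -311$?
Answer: $- \frac{5200400822583}{11348887848394} - \frac{430074049 i \sqrt{311}}{5674443924197} \approx -0.45823 - 0.0013366 i$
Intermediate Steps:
$K{\left(F \right)} = 788 \sqrt{F}$
$\frac{\left(533295 + 1195614\right) + 454208}{K{\left(m \right)} - 4764198} = \frac{\left(533295 + 1195614\right) + 454208}{788 \sqrt{-311} - 4764198} = \frac{1728909 + 454208}{788 i \sqrt{311} - 4764198} = \frac{2183117}{788 i \sqrt{311} - 4764198} = \frac{2183117}{-4764198 + 788 i \sqrt{311}}$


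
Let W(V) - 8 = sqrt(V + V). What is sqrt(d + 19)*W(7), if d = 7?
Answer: sqrt(26)*(8 + sqrt(14)) ≈ 59.871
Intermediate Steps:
W(V) = 8 + sqrt(2)*sqrt(V) (W(V) = 8 + sqrt(V + V) = 8 + sqrt(2*V) = 8 + sqrt(2)*sqrt(V))
sqrt(d + 19)*W(7) = sqrt(7 + 19)*(8 + sqrt(2)*sqrt(7)) = sqrt(26)*(8 + sqrt(14))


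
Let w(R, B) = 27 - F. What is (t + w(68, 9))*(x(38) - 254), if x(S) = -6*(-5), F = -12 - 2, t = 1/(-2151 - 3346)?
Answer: -50484224/5497 ≈ -9184.0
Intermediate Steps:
t = -1/5497 (t = 1/(-5497) = -1/5497 ≈ -0.00018192)
F = -14
w(R, B) = 41 (w(R, B) = 27 - 1*(-14) = 27 + 14 = 41)
x(S) = 30
(t + w(68, 9))*(x(38) - 254) = (-1/5497 + 41)*(30 - 254) = (225376/5497)*(-224) = -50484224/5497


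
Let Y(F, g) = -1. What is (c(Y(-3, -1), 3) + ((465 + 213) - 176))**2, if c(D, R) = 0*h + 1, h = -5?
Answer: 253009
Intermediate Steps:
c(D, R) = 1 (c(D, R) = 0*(-5) + 1 = 0 + 1 = 1)
(c(Y(-3, -1), 3) + ((465 + 213) - 176))**2 = (1 + ((465 + 213) - 176))**2 = (1 + (678 - 176))**2 = (1 + 502)**2 = 503**2 = 253009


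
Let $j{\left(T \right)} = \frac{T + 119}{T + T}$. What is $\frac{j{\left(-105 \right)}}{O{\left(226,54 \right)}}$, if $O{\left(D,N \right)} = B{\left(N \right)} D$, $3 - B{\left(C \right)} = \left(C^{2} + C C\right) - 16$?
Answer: $\frac{1}{19706070} \approx 5.0746 \cdot 10^{-8}$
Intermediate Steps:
$B{\left(C \right)} = 19 - 2 C^{2}$ ($B{\left(C \right)} = 3 - \left(\left(C^{2} + C C\right) - 16\right) = 3 - \left(\left(C^{2} + C^{2}\right) - 16\right) = 3 - \left(2 C^{2} - 16\right) = 3 - \left(-16 + 2 C^{2}\right) = 19 - 2 C^{2}$)
$j{\left(T \right)} = \frac{119 + T}{2 T}$
$O{\left(D,N \right)} = D \left(19 - 2 N^{2}\right)$ ($O{\left(D,N \right)} = \left(19 - 2 N^{2}\right) D = D \left(19 - 2 N^{2}\right)$)
$\frac{j{\left(-105 \right)}}{O{\left(226,54 \right)}} = \frac{\frac{1}{2} \frac{1}{-105} \left(119 - 105\right)}{226 \left(19 - 2 \cdot 54^{2}\right)} = \frac{\frac{1}{2} \left(- \frac{1}{105}\right) 14}{226 \left(19 - 5832\right)} = - \frac{1}{15 \cdot 226 \left(19 - 5832\right)} = - \frac{1}{15 \cdot 226 \left(-5813\right)} = - \frac{1}{15 \left(-1313738\right)} = \left(- \frac{1}{15}\right) \left(- \frac{1}{1313738}\right) = \frac{1}{19706070}$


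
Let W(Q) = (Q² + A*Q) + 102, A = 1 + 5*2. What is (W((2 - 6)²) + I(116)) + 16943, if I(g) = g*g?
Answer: 30933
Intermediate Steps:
A = 11 (A = 1 + 10 = 11)
I(g) = g²
W(Q) = 102 + Q² + 11*Q (W(Q) = (Q² + 11*Q) + 102 = 102 + Q² + 11*Q)
(W((2 - 6)²) + I(116)) + 16943 = ((102 + ((2 - 6)²)² + 11*(2 - 6)²) + 116²) + 16943 = ((102 + ((-4)²)² + 11*(-4)²) + 13456) + 16943 = ((102 + 16² + 11*16) + 13456) + 16943 = ((102 + 256 + 176) + 13456) + 16943 = (534 + 13456) + 16943 = 13990 + 16943 = 30933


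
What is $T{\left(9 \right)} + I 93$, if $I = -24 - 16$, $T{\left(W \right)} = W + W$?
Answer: $-3702$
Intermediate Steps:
$T{\left(W \right)} = 2 W$
$I = -40$ ($I = -24 - 16 = -40$)
$T{\left(9 \right)} + I 93 = 2 \cdot 9 - 3720 = 18 - 3720 = -3702$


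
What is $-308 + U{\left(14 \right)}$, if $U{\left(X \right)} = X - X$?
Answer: $-308$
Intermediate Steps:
$U{\left(X \right)} = 0$
$-308 + U{\left(14 \right)} = -308 + 0 = -308$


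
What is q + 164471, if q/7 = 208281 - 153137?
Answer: 550479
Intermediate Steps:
q = 386008 (q = 7*(208281 - 153137) = 7*55144 = 386008)
q + 164471 = 386008 + 164471 = 550479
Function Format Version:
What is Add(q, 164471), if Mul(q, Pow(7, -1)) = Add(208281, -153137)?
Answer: 550479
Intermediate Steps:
q = 386008 (q = Mul(7, Add(208281, -153137)) = Mul(7, 55144) = 386008)
Add(q, 164471) = Add(386008, 164471) = 550479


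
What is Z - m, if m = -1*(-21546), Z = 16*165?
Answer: -18906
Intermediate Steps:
Z = 2640
m = 21546
Z - m = 2640 - 1*21546 = 2640 - 21546 = -18906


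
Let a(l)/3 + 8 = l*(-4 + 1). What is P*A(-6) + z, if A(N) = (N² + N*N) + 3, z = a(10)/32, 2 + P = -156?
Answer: -189657/16 ≈ -11854.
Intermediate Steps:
P = -158 (P = -2 - 156 = -158)
a(l) = -24 - 9*l (a(l) = -24 + 3*(l*(-4 + 1)) = -24 + 3*(l*(-3)) = -24 + 3*(-3*l) = -24 - 9*l)
z = -57/16 (z = (-24 - 9*10)/32 = (-24 - 90)*(1/32) = -114*1/32 = -57/16 ≈ -3.5625)
A(N) = 3 + 2*N² (A(N) = (N² + N²) + 3 = 2*N² + 3 = 3 + 2*N²)
P*A(-6) + z = -158*(3 + 2*(-6)²) - 57/16 = -158*(3 + 2*36) - 57/16 = -158*(3 + 72) - 57/16 = -158*75 - 57/16 = -11850 - 57/16 = -189657/16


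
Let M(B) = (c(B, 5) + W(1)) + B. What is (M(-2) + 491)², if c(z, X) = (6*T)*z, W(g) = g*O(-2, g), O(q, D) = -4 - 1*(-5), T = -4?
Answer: 289444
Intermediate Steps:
O(q, D) = 1 (O(q, D) = -4 + 5 = 1)
W(g) = g (W(g) = g*1 = g)
c(z, X) = -24*z (c(z, X) = (6*(-4))*z = -24*z)
M(B) = 1 - 23*B (M(B) = (-24*B + 1) + B = (1 - 24*B) + B = 1 - 23*B)
(M(-2) + 491)² = ((1 - 23*(-2)) + 491)² = ((1 + 46) + 491)² = (47 + 491)² = 538² = 289444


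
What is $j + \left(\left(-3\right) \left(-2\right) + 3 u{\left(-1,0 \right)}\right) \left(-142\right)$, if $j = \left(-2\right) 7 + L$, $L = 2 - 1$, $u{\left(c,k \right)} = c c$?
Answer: $-1291$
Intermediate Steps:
$u{\left(c,k \right)} = c^{2}$
$L = 1$
$j = -13$ ($j = \left(-2\right) 7 + 1 = -14 + 1 = -13$)
$j + \left(\left(-3\right) \left(-2\right) + 3 u{\left(-1,0 \right)}\right) \left(-142\right) = -13 + \left(\left(-3\right) \left(-2\right) + 3 \left(-1\right)^{2}\right) \left(-142\right) = -13 + \left(6 + 3 \cdot 1\right) \left(-142\right) = -13 + \left(6 + 3\right) \left(-142\right) = -13 + 9 \left(-142\right) = -13 - 1278 = -1291$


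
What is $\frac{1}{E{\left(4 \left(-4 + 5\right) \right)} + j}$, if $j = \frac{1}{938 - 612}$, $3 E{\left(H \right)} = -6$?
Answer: $- \frac{326}{651} \approx -0.50077$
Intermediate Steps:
$E{\left(H \right)} = -2$ ($E{\left(H \right)} = \frac{1}{3} \left(-6\right) = -2$)
$j = \frac{1}{326} \approx 0.0030675$
$\frac{1}{E{\left(4 \left(-4 + 5\right) \right)} + j} = \frac{1}{-2 + \frac{1}{326}} = \frac{1}{- \frac{651}{326}} = - \frac{326}{651}$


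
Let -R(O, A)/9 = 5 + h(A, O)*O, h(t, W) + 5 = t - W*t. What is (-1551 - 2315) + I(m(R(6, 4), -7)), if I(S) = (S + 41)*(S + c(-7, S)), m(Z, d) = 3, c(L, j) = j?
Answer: -3602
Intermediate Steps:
h(t, W) = -5 + t - W*t (h(t, W) = -5 + (t - W*t) = -5 + t - W*t)
R(O, A) = -45 - 9*O*(-5 + A - A*O) (R(O, A) = -9*(5 + (-5 + A - O*A)*O) = -9*(5 + (-5 + A - A*O)*O) = -9*(5 + O*(-5 + A - A*O)) = -45 - 9*O*(-5 + A - A*O))
I(S) = 2*S*(41 + S) (I(S) = (S + 41)*(S + S) = (41 + S)*(2*S) = 2*S*(41 + S))
(-1551 - 2315) + I(m(R(6, 4), -7)) = (-1551 - 2315) + 2*3*(41 + 3) = -3866 + 2*3*44 = -3866 + 264 = -3602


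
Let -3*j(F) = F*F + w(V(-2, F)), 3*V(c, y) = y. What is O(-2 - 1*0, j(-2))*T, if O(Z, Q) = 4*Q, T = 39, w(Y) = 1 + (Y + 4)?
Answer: -1300/3 ≈ -433.33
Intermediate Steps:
V(c, y) = y/3
w(Y) = 5 + Y (w(Y) = 1 + (4 + Y) = 5 + Y)
j(F) = -5/3 - F²/3 - F/9 (j(F) = -(F*F + (5 + F/3))/3 = -(F² + (5 + F/3))/3 = -(5 + F² + F/3)/3 = -5/3 - F²/3 - F/9)
O(-2 - 1*0, j(-2))*T = (4*(-5/3 - ⅓*(-2)² - ⅑*(-2)))*39 = (4*(-5/3 - ⅓*4 + 2/9))*39 = (4*(-5/3 - 4/3 + 2/9))*39 = (4*(-25/9))*39 = -100/9*39 = -1300/3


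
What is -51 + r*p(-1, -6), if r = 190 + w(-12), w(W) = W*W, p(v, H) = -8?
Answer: -2723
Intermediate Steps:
w(W) = W**2
r = 334 (r = 190 + (-12)**2 = 190 + 144 = 334)
-51 + r*p(-1, -6) = -51 + 334*(-8) = -51 - 2672 = -2723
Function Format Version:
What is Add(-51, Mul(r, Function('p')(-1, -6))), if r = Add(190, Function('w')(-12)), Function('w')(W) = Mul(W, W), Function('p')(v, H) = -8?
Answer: -2723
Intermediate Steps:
Function('w')(W) = Pow(W, 2)
r = 334 (r = Add(190, Pow(-12, 2)) = Add(190, 144) = 334)
Add(-51, Mul(r, Function('p')(-1, -6))) = Add(-51, Mul(334, -8)) = Add(-51, -2672) = -2723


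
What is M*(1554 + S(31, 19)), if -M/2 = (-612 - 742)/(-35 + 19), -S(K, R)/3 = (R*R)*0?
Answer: -526029/2 ≈ -2.6301e+5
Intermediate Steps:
S(K, R) = 0 (S(K, R) = -3*R*R*0 = -3*R**2*0 = -3*0 = 0)
M = -677/4 (M = -2*(-612 - 742)/(-35 + 19) = -(-2708)/(-16) = -(-2708)*(-1)/16 = -2*677/8 = -677/4 ≈ -169.25)
M*(1554 + S(31, 19)) = -677*(1554 + 0)/4 = -677/4*1554 = -526029/2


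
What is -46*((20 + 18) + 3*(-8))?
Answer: -644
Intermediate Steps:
-46*((20 + 18) + 3*(-8)) = -46*(38 - 24) = -46*14 = -644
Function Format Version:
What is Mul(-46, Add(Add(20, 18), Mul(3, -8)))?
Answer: -644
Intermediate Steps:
Mul(-46, Add(Add(20, 18), Mul(3, -8))) = Mul(-46, Add(38, -24)) = Mul(-46, 14) = -644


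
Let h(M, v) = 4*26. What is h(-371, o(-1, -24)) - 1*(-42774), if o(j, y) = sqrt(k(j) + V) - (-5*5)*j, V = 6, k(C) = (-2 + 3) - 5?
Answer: 42878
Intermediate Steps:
k(C) = -4 (k(C) = 1 - 5 = -4)
o(j, y) = sqrt(2) + 25*j (o(j, y) = sqrt(-4 + 6) - (-5*5)*j = sqrt(2) - (-25)*j = sqrt(2) + 25*j)
h(M, v) = 104
h(-371, o(-1, -24)) - 1*(-42774) = 104 - 1*(-42774) = 104 + 42774 = 42878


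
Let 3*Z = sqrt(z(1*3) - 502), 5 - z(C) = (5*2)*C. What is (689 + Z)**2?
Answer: (2067 + I*sqrt(527))**2/9 ≈ 4.7466e+5 + 10545.0*I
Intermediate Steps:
z(C) = 5 - 10*C (z(C) = 5 - 5*2*C = 5 - 10*C)
Z = I*sqrt(527)/3 (Z = sqrt((5 - 10*3) - 502)/3 = sqrt((5 - 30) - 502)/3 = sqrt(-25 - 502)/3 = sqrt(-527)/3 = (I*sqrt(527))/3 = I*sqrt(527)/3 ≈ 7.6522*I)
(689 + Z)**2 = (689 + I*sqrt(527)/3)**2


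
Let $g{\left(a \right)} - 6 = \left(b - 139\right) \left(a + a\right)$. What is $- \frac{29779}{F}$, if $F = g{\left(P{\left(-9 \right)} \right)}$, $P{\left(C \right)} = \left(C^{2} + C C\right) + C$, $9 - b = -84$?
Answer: $\frac{29779}{14070} \approx 2.1165$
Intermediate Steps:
$b = 93$ ($b = 9 - -84 = 9 + 84 = 93$)
$P{\left(C \right)} = C + 2 C^{2}$ ($P{\left(C \right)} = \left(C^{2} + C^{2}\right) + C = 2 C^{2} + C = C + 2 C^{2}$)
$g{\left(a \right)} = 6 - 92 a$ ($g{\left(a \right)} = 6 + \left(93 - 139\right) \left(a + a\right) = 6 - 46 \cdot 2 a = 6 - 92 a$)
$F = -14070$ ($F = 6 - 92 \left(- 9 \left(1 + 2 \left(-9\right)\right)\right) = 6 - 92 \left(- 9 \left(1 - 18\right)\right) = 6 - 92 \left(\left(-9\right) \left(-17\right)\right) = 6 - 14076 = -14070$)
$- \frac{29779}{F} = - \frac{29779}{-14070} = \left(-29779\right) \left(- \frac{1}{14070}\right) = \frac{29779}{14070}$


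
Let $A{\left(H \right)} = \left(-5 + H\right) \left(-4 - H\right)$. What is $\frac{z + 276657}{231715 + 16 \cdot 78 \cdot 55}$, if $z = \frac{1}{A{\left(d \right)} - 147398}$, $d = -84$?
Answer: $\frac{8549697265}{9282050778} \approx 0.9211$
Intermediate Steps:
$z = - \frac{1}{154518}$ ($z = \frac{1}{\left(20 - 84 - \left(-84\right)^{2}\right) - 147398} = \frac{1}{\left(20 - 84 - 7056\right) - 147398} = \frac{1}{-7120 - 147398} = \frac{1}{-154518} = - \frac{1}{154518} \approx -6.4717 \cdot 10^{-6}$)
$\frac{z + 276657}{231715 + 16 \cdot 78 \cdot 55} = \frac{- \frac{1}{154518} + 276657}{231715 + 16 \cdot 78 \cdot 55} = \frac{42748486325}{154518 \left(231715 + 1248 \cdot 55\right)} = \frac{42748486325}{154518 \left(231715 + 68640\right)} = \frac{42748486325}{154518 \cdot 300355} = \frac{42748486325}{154518} \cdot \frac{1}{300355} = \frac{8549697265}{9282050778}$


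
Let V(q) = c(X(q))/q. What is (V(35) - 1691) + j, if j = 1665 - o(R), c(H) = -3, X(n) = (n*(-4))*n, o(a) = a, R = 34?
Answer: -2103/35 ≈ -60.086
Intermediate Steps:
X(n) = -4*n² (X(n) = (-4*n)*n = -4*n²)
j = 1631 (j = 1665 - 1*34 = 1665 - 34 = 1631)
V(q) = -3/q
(V(35) - 1691) + j = (-3/35 - 1691) + 1631 = -59188/35 + 1631 = -2103/35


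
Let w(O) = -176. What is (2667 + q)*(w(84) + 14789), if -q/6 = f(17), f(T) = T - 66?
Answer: 43269093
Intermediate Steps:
f(T) = -66 + T
q = 294 (q = -6*(-66 + 17) = -6*(-49) = 294)
(2667 + q)*(w(84) + 14789) = (2667 + 294)*(-176 + 14789) = 2961*14613 = 43269093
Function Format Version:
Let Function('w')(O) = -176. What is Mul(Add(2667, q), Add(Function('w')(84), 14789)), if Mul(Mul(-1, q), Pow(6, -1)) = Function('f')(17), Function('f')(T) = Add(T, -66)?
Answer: 43269093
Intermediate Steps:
Function('f')(T) = Add(-66, T)
q = 294 (q = Mul(-6, Add(-66, 17)) = Mul(-6, -49) = 294)
Mul(Add(2667, q), Add(Function('w')(84), 14789)) = Mul(Add(2667, 294), Add(-176, 14789)) = Mul(2961, 14613) = 43269093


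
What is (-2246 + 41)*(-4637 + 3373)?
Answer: 2787120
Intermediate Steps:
(-2246 + 41)*(-4637 + 3373) = -2205*(-1264) = 2787120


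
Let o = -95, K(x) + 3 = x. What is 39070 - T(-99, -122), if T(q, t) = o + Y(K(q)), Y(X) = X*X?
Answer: 28761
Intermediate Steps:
K(x) = -3 + x
Y(X) = X²
T(q, t) = -95 + (-3 + q)²
39070 - T(-99, -122) = 39070 - (-95 + (-3 - 99)²) = 39070 - (-95 + (-102)²) = 39070 - (-95 + 10404) = 39070 - 1*10309 = 39070 - 10309 = 28761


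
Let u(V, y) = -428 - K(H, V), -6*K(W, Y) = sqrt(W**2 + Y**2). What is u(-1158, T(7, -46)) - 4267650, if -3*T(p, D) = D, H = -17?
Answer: -4268078 + sqrt(1341253)/6 ≈ -4.2679e+6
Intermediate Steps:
T(p, D) = -D/3
K(W, Y) = -sqrt(W**2 + Y**2)/6
u(V, y) = -428 + sqrt(289 + V**2)/6 (u(V, y) = -428 - (-1)*sqrt((-17)**2 + V**2)/6 = -428 - (-1)*sqrt(289 + V**2)/6 = -428 + sqrt(289 + V**2)/6)
u(-1158, T(7, -46)) - 4267650 = (-428 + sqrt(289 + (-1158)**2)/6) - 4267650 = (-428 + sqrt(289 + 1340964)/6) - 4267650 = (-428 + sqrt(1341253)/6) - 4267650 = -4268078 + sqrt(1341253)/6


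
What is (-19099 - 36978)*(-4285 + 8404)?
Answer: -230981163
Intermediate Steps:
(-19099 - 36978)*(-4285 + 8404) = -56077*4119 = -230981163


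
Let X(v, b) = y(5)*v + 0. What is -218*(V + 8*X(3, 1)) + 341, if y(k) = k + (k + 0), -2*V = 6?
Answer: -51325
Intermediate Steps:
V = -3 (V = -½*6 = -3)
y(k) = 2*k (y(k) = k + k = 2*k)
X(v, b) = 10*v (X(v, b) = (2*5)*v + 0 = 10*v + 0 = 10*v)
-218*(V + 8*X(3, 1)) + 341 = -218*(-3 + 8*(10*3)) + 341 = -218*(-3 + 8*30) + 341 = -218*(-3 + 240) + 341 = -218*237 + 341 = -51666 + 341 = -51325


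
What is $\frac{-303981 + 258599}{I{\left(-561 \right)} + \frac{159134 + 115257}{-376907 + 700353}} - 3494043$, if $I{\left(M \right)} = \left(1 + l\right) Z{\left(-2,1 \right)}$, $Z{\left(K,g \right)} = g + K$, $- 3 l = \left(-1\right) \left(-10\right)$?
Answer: $- \frac{10831177362801}{3087295} \approx -3.5083 \cdot 10^{6}$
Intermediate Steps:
$l = - \frac{10}{3}$ ($l = - \frac{\left(-1\right) \left(-10\right)}{3} = \left(- \frac{1}{3}\right) 10 = - \frac{10}{3} \approx -3.3333$)
$Z{\left(K,g \right)} = K + g$
$I{\left(M \right)} = \frac{7}{3}$ ($I{\left(M \right)} = \left(1 - \frac{10}{3}\right) \left(-2 + 1\right) = \left(- \frac{7}{3}\right) \left(-1\right) = \frac{7}{3}$)
$\frac{-303981 + 258599}{I{\left(-561 \right)} + \frac{159134 + 115257}{-376907 + 700353}} - 3494043 = \frac{-303981 + 258599}{\frac{7}{3} + \frac{159134 + 115257}{-376907 + 700353}} - 3494043 = - \frac{45382}{\frac{7}{3} + \frac{274391}{323446}} - 3494043 = - \frac{45382}{\frac{3087295}{970338}} - 3494043 = \left(-45382\right) \frac{970338}{3087295} - 3494043 = - \frac{44035879116}{3087295} - 3494043 = - \frac{10831177362801}{3087295}$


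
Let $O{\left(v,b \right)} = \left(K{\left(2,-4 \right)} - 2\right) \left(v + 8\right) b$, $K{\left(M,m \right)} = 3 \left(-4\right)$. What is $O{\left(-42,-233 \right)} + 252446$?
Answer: $141538$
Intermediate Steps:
$K{\left(M,m \right)} = -12$
$O{\left(v,b \right)} = b \left(-112 - 14 v\right)$ ($O{\left(v,b \right)} = \left(-12 - 2\right) \left(v + 8\right) b = - 14 \left(8 + v\right) b = \left(-112 - 14 v\right) b = b \left(-112 - 14 v\right)$)
$O{\left(-42,-233 \right)} + 252446 = \left(-14\right) \left(-233\right) \left(8 - 42\right) + 252446 = \left(-14\right) \left(-233\right) \left(-34\right) + 252446 = -110908 + 252446 = 141538$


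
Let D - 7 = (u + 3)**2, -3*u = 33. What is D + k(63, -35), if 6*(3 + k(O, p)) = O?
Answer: 157/2 ≈ 78.500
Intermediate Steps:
u = -11 (u = -1/3*33 = -11)
k(O, p) = -3 + O/6
D = 71 (D = 7 + (-11 + 3)**2 = 7 + (-8)**2 = 7 + 64 = 71)
D + k(63, -35) = 71 + (-3 + (1/6)*63) = 71 + (-3 + 21/2) = 71 + 15/2 = 157/2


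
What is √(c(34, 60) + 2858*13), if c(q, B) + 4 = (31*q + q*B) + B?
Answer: 4*√2519 ≈ 200.76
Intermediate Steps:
c(q, B) = -4 + B + 31*q + B*q (c(q, B) = -4 + ((31*q + q*B) + B) = -4 + ((31*q + B*q) + B) = -4 + (B + 31*q + B*q) = -4 + B + 31*q + B*q)
√(c(34, 60) + 2858*13) = √((-4 + 60 + 31*34 + 60*34) + 2858*13) = √((-4 + 60 + 1054 + 2040) + 37154) = √(3150 + 37154) = √40304 = 4*√2519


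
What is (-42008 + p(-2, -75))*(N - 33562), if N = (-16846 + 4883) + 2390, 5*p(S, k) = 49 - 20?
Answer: 1811764897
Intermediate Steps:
p(S, k) = 29/5 (p(S, k) = (49 - 20)/5 = (⅕)*29 = 29/5)
N = -9573 (N = -11963 + 2390 = -9573)
(-42008 + p(-2, -75))*(N - 33562) = (-42008 + 29/5)*(-9573 - 33562) = -210011/5*(-43135) = 1811764897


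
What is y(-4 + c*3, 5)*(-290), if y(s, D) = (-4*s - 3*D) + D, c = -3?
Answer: -12180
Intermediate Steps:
y(s, D) = -4*s - 2*D
y(-4 + c*3, 5)*(-290) = (-4*(-4 - 3*3) - 2*5)*(-290) = (-4*(-4 - 9) - 10)*(-290) = (-4*(-13) - 10)*(-290) = (52 - 10)*(-290) = 42*(-290) = -12180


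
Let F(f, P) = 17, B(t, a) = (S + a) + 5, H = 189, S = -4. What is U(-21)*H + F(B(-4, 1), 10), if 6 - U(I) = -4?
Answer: 1907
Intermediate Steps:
B(t, a) = 1 + a (B(t, a) = (-4 + a) + 5 = 1 + a)
U(I) = 10 (U(I) = 6 - 1*(-4) = 6 + 4 = 10)
U(-21)*H + F(B(-4, 1), 10) = 10*189 + 17 = 1890 + 17 = 1907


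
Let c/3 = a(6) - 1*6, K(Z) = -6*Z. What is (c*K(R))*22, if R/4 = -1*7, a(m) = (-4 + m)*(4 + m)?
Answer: 155232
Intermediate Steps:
R = -28 (R = 4*(-1*7) = 4*(-7) = -28)
c = 42 (c = 3*((-16 + 6²) - 1*6) = 3*((-16 + 36) - 6) = 3*(20 - 6) = 3*14 = 42)
(c*K(R))*22 = (42*(-6*(-28)))*22 = (42*168)*22 = 7056*22 = 155232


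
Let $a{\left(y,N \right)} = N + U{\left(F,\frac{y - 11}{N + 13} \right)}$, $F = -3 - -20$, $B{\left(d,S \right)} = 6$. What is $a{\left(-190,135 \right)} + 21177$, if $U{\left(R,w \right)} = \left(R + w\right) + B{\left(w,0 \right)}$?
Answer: $\frac{3157379}{148} \approx 21334.0$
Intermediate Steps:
$F = 17$ ($F = -3 + 20 = 17$)
$U{\left(R,w \right)} = 6 + R + w$ ($U{\left(R,w \right)} = \left(R + w\right) + 6 = 6 + R + w$)
$a{\left(y,N \right)} = 23 + N + \frac{-11 + y}{13 + N}$ ($a{\left(y,N \right)} = N + \left(6 + 17 + \frac{y - 11}{N + 13}\right) = N + \left(6 + 17 + \frac{-11 + y}{13 + N}\right) = N + \left(23 + \frac{-11 + y}{13 + N}\right) = 23 + N + \frac{-11 + y}{13 + N}$)
$a{\left(-190,135 \right)} + 21177 = \frac{-11 - 190 + \left(13 + 135\right) \left(23 + 135\right)}{13 + 135} + 21177 = \frac{-11 - 190 + 148 \cdot 158}{148} + 21177 = \frac{-11 - 190 + 23384}{148} + 21177 = \frac{1}{148} \cdot 23183 + 21177 = \frac{23183}{148} + 21177 = \frac{3157379}{148}$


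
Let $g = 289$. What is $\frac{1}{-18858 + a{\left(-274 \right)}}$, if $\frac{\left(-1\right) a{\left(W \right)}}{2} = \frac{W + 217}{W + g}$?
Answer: $- \frac{5}{94252} \approx -5.3049 \cdot 10^{-5}$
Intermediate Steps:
$a{\left(W \right)} = - \frac{2 \left(217 + W\right)}{289 + W}$ ($a{\left(W \right)} = - 2 \frac{W + 217}{W + 289} = - 2 \frac{217 + W}{289 + W} = - \frac{2 \left(217 + W\right)}{289 + W}$)
$\frac{1}{-18858 + a{\left(-274 \right)}} = \frac{1}{-18858 + \frac{2 \left(-217 - -274\right)}{289 - 274}} = \frac{1}{-18858 + \frac{2 \left(-217 + 274\right)}{15}} = \frac{1}{-18858 + 2 \cdot \frac{1}{15} \cdot 57} = \frac{1}{-18858 + \frac{38}{5}} = \frac{1}{- \frac{94252}{5}} = - \frac{5}{94252}$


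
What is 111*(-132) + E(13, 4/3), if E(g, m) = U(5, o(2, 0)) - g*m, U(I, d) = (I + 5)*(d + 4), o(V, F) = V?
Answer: -43828/3 ≈ -14609.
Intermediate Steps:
U(I, d) = (4 + d)*(5 + I) (U(I, d) = (5 + I)*(4 + d) = (4 + d)*(5 + I))
E(g, m) = 60 - g*m (E(g, m) = (20 + 4*5 + 5*2 + 5*2) - g*m = (20 + 20 + 10 + 10) - g*m = 60 - g*m)
111*(-132) + E(13, 4/3) = 111*(-132) + (60 - 1*13*4/3) = -14652 + (60 - 1*13*4*(⅓)) = -14652 + (60 - 1*13*4/3) = -14652 + (60 - 52/3) = -14652 + 128/3 = -43828/3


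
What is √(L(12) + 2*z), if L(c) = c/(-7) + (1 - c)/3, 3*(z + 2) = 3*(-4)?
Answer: I*√7665/21 ≈ 4.169*I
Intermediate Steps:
z = -6 (z = -2 + (3*(-4))/3 = -2 + (⅓)*(-12) = -2 - 4 = -6)
L(c) = ⅓ - 10*c/21 (L(c) = c*(-⅐) + (1 - c)*(⅓) = -c/7 + (⅓ - c/3) = ⅓ - 10*c/21)
√(L(12) + 2*z) = √((⅓ - 10/21*12) + 2*(-6)) = √((⅓ - 40/7) - 12) = √(-113/21 - 12) = √(-365/21) = I*√7665/21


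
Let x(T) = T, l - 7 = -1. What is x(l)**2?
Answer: 36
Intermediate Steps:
l = 6 (l = 7 - 1 = 6)
x(l)**2 = 6**2 = 36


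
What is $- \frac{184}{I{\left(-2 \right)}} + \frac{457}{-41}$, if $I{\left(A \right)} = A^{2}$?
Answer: $- \frac{2343}{41} \approx -57.146$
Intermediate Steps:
$- \frac{184}{I{\left(-2 \right)}} + \frac{457}{-41} = - \frac{184}{\left(-2\right)^{2}} + \frac{457}{-41} = - \frac{184}{4} + 457 \left(- \frac{1}{41}\right) = \left(-184\right) \frac{1}{4} - \frac{457}{41} = -46 - \frac{457}{41} = - \frac{2343}{41}$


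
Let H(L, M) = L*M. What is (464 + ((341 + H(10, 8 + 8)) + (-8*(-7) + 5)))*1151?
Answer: 1180926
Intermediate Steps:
(464 + ((341 + H(10, 8 + 8)) + (-8*(-7) + 5)))*1151 = (464 + ((341 + 10*(8 + 8)) + (-8*(-7) + 5)))*1151 = (464 + ((341 + 10*16) + (56 + 5)))*1151 = (464 + ((341 + 160) + 61))*1151 = (464 + (501 + 61))*1151 = (464 + 562)*1151 = 1026*1151 = 1180926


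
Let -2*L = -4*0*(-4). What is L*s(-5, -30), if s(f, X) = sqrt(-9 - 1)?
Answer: 0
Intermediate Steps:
s(f, X) = I*sqrt(10) (s(f, X) = sqrt(-10) = I*sqrt(10))
L = 0 (L = -(-4*0)*(-4)/2 = -0*(-4) = -1/2*0 = 0)
L*s(-5, -30) = 0*(I*sqrt(10)) = 0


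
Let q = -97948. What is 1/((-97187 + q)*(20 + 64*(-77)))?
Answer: 1/957722580 ≈ 1.0441e-9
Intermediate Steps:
1/((-97187 + q)*(20 + 64*(-77))) = 1/((-97187 - 97948)*(20 + 64*(-77))) = 1/((-195135)*(20 - 4928)) = -1/195135/(-4908) = -1/195135*(-1/4908) = 1/957722580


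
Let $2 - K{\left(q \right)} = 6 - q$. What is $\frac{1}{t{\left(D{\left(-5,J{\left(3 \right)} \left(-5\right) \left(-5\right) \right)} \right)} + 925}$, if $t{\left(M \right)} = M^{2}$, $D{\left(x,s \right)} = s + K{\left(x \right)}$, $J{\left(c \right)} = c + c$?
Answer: $\frac{1}{20806} \approx 4.8063 \cdot 10^{-5}$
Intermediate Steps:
$K{\left(q \right)} = -4 + q$ ($K{\left(q \right)} = 2 - \left(6 - q\right) = 2 + \left(-6 + q\right) = -4 + q$)
$J{\left(c \right)} = 2 c$
$D{\left(x,s \right)} = -4 + s + x$ ($D{\left(x,s \right)} = s + \left(-4 + x\right) = -4 + s + x$)
$\frac{1}{t{\left(D{\left(-5,J{\left(3 \right)} \left(-5\right) \left(-5\right) \right)} \right)} + 925} = \frac{1}{\left(-4 + 2 \cdot 3 \left(-5\right) \left(-5\right) - 5\right)^{2} + 925} = \frac{1}{\left(-4 + 6 \left(-5\right) \left(-5\right) - 5\right)^{2} + 925} = \frac{1}{\left(-4 - -150 - 5\right)^{2} + 925} = \frac{1}{\left(-4 + 150 - 5\right)^{2} + 925} = \frac{1}{141^{2} + 925} = \frac{1}{19881 + 925} = \frac{1}{20806}$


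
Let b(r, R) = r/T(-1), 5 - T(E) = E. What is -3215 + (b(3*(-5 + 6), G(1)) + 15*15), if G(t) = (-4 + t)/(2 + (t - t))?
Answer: -5979/2 ≈ -2989.5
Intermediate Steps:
T(E) = 5 - E
G(t) = -2 + t/2 (G(t) = (-4 + t)/(2 + 0) = (-4 + t)/2 = (-4 + t)*(½) = -2 + t/2)
b(r, R) = r/6 (b(r, R) = r/(5 - 1*(-1)) = r/(5 + 1) = r/6)
-3215 + (b(3*(-5 + 6), G(1)) + 15*15) = -3215 + ((3*(-5 + 6))/6 + 15*15) = -3215 + ((3*1)/6 + 225) = -3215 + ((⅙)*3 + 225) = -3215 + (½ + 225) = -3215 + 451/2 = -5979/2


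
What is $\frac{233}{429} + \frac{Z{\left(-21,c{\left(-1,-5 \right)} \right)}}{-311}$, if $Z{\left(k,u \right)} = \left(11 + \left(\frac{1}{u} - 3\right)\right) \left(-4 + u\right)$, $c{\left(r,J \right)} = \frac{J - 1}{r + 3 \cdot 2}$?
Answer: $\frac{442252}{667095} \approx 0.66295$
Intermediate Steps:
$c{\left(r,J \right)} = \frac{-1 + J}{6 + r}$ ($c{\left(r,J \right)} = \frac{-1 + J}{r + 6} = \frac{-1 + J}{6 + r}$)
$Z{\left(k,u \right)} = \left(-4 + u\right) \left(8 + \frac{1}{u}\right)$ ($Z{\left(k,u \right)} = \left(11 - \left(3 - \frac{1}{u}\right)\right) \left(-4 + u\right) = \left(8 + \frac{1}{u}\right) \left(-4 + u\right) = \left(-4 + u\right) \left(8 + \frac{1}{u}\right)$)
$\frac{233}{429} + \frac{Z{\left(-21,c{\left(-1,-5 \right)} \right)}}{-311} = \frac{233}{429} + \frac{-31 - \frac{4}{\frac{1}{6 - 1} \left(-1 - 5\right)} + 8 \frac{-1 - 5}{6 - 1}}{-311} = 233 \cdot \frac{1}{429} + \left(-31 - \frac{4}{\frac{1}{5} \left(-6\right)} + 8 \cdot \frac{1}{5} \left(-6\right)\right) \left(- \frac{1}{311}\right) = \frac{233}{429} + \left(-31 - \frac{4}{\frac{1}{5} \left(-6\right)} + 8 \cdot \frac{1}{5} \left(-6\right)\right) \left(- \frac{1}{311}\right) = \frac{233}{429} + \left(-31 - \frac{4}{- \frac{6}{5}} + 8 \left(- \frac{6}{5}\right)\right) \left(- \frac{1}{311}\right) = \frac{233}{429} + \left(-31 - - \frac{10}{3} - \frac{48}{5}\right) \left(- \frac{1}{311}\right) = \frac{233}{429} + \left(-31 + \frac{10}{3} - \frac{48}{5}\right) \left(- \frac{1}{311}\right) = \frac{233}{429} - - \frac{559}{4665} = \frac{233}{429} + \frac{559}{4665} = \frac{442252}{667095}$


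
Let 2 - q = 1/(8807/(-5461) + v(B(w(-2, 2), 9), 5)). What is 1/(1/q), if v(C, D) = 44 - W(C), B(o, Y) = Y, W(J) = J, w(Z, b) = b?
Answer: 359195/182328 ≈ 1.9700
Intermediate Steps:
v(C, D) = 44 - C
q = 359195/182328 (q = 2 - 1/(8807/(-5461) + (44 - 1*9)) = 2 - 1/(8807*(-1/5461) + (44 - 9)) = 2 - 1/(-8807/5461 + 35) = 2 - 1/182328/5461 = 2 - 1*5461/182328 = 2 - 5461/182328 = 359195/182328 ≈ 1.9700)
1/(1/q) = 1/(1/(359195/182328)) = 1/(182328/359195) = 359195/182328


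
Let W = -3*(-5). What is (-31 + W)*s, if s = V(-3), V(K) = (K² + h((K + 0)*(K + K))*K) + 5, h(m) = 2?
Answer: -128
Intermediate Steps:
W = 15
V(K) = 5 + K² + 2*K (V(K) = (K² + 2*K) + 5 = 5 + K² + 2*K)
s = 8 (s = 5 + (-3)² + 2*(-3) = 5 + 9 - 6 = 8)
(-31 + W)*s = (-31 + 15)*8 = -16*8 = -128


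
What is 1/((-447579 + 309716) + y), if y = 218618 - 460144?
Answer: -1/379389 ≈ -2.6358e-6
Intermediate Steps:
y = -241526
1/((-447579 + 309716) + y) = 1/((-447579 + 309716) - 241526) = 1/(-137863 - 241526) = 1/(-379389) = -1/379389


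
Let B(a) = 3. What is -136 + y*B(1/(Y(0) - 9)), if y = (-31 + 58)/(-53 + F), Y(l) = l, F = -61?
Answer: -5195/38 ≈ -136.71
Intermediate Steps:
y = -9/38 (y = (-31 + 58)/(-53 - 61) = 27/(-114) = 27*(-1/114) = -9/38 ≈ -0.23684)
-136 + y*B(1/(Y(0) - 9)) = -136 - 9/38*3 = -136 - 27/38 = -5195/38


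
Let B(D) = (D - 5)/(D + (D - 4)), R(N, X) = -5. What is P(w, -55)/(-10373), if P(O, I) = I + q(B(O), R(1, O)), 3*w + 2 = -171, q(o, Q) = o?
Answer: 9751/1856767 ≈ 0.0052516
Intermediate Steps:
B(D) = (-5 + D)/(-4 + 2*D) (B(D) = (-5 + D)/(D + (-4 + D)) = (-5 + D)/(-4 + 2*D))
w = -173/3 (w = -⅔ + (⅓)*(-171) = -⅔ - 57 = -173/3 ≈ -57.667)
P(O, I) = I + (-5 + O)/(2*(-2 + O))
P(w, -55)/(-10373) = ((-5 - 173/3 + 2*(-55)*(-2 - 173/3))/(2*(-2 - 173/3)))/(-10373) = ((-5 - 173/3 + 2*(-55)*(-179/3))/(2*(-179/3)))*(-1/10373) = ((½)*(-3/179)*(-5 - 173/3 + 19690/3))*(-1/10373) = ((½)*(-3/179)*(19502/3))*(-1/10373) = -9751/179*(-1/10373) = 9751/1856767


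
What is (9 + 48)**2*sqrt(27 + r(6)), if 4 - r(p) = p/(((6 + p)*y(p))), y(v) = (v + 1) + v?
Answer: 3249*sqrt(20930)/26 ≈ 18078.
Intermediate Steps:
y(v) = 1 + 2*v (y(v) = (1 + v) + v = 1 + 2*v)
r(p) = 4 - p/((1 + 2*p)*(6 + p)) (r(p) = 4 - p/((6 + p)*(1 + 2*p)) = 4 - p/((1 + 2*p)*(6 + p)))
(9 + 48)**2*sqrt(27 + r(6)) = (9 + 48)**2*sqrt(27 + (24 + 8*6**2 + 51*6)/(6 + 2*6**2 + 13*6)) = 57**2*sqrt(27 + (24 + 8*36 + 306)/(6 + 2*36 + 78)) = 3249*sqrt(27 + (24 + 288 + 306)/(6 + 72 + 78)) = 3249*sqrt(27 + 618/156) = 3249*sqrt(27 + (1/156)*618) = 3249*sqrt(27 + 103/26) = 3249*sqrt(805/26) = 3249*(sqrt(20930)/26) = 3249*sqrt(20930)/26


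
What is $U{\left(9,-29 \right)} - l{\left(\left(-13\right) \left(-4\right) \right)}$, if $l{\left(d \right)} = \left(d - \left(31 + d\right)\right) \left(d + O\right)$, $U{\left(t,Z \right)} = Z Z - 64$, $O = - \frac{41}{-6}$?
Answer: $\frac{15605}{6} \approx 2600.8$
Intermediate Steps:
$O = \frac{41}{6}$ ($O = \left(-41\right) \left(- \frac{1}{6}\right) = \frac{41}{6} \approx 6.8333$)
$U{\left(t,Z \right)} = -64 + Z^{2}$ ($U{\left(t,Z \right)} = Z^{2} - 64 = -64 + Z^{2}$)
$l{\left(d \right)} = - \frac{1271}{6} - 31 d$ ($l{\left(d \right)} = \left(d - \left(31 + d\right)\right) \left(d + \frac{41}{6}\right) = - 31 \left(\frac{41}{6} + d\right) = - \frac{1271}{6} - 31 d$)
$U{\left(9,-29 \right)} - l{\left(\left(-13\right) \left(-4\right) \right)} = \left(-64 + \left(-29\right)^{2}\right) - \left(- \frac{1271}{6} - 31 \left(\left(-13\right) \left(-4\right)\right)\right) = \left(-64 + 841\right) - \left(- \frac{1271}{6} - 1612\right) = 777 - \left(- \frac{1271}{6} - 1612\right) = 777 - - \frac{10943}{6} = 777 + \frac{10943}{6} = \frac{15605}{6}$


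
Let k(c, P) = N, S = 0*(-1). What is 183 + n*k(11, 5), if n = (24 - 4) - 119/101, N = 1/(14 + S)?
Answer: 260663/1414 ≈ 184.34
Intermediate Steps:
S = 0
N = 1/14 (N = 1/(14 + 0) = 1/14 ≈ 0.071429)
k(c, P) = 1/14
n = 1901/101 (n = 20 - 119*1/101 = 20 - 119/101 = 1901/101 ≈ 18.822)
183 + n*k(11, 5) = 183 + (1901/101)*(1/14) = 183 + 1901/1414 = 260663/1414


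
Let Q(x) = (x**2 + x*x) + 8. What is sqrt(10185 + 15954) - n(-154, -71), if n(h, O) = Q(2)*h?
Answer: 2464 + sqrt(26139) ≈ 2625.7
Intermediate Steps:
Q(x) = 8 + 2*x**2 (Q(x) = (x**2 + x**2) + 8 = 2*x**2 + 8 = 8 + 2*x**2)
n(h, O) = 16*h (n(h, O) = (8 + 2*2**2)*h = (8 + 2*4)*h = (8 + 8)*h = 16*h)
sqrt(10185 + 15954) - n(-154, -71) = sqrt(10185 + 15954) - 16*(-154) = sqrt(26139) - 1*(-2464) = sqrt(26139) + 2464 = 2464 + sqrt(26139)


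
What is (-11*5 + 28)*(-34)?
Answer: 918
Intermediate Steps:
(-11*5 + 28)*(-34) = (-55 + 28)*(-34) = -27*(-34) = 918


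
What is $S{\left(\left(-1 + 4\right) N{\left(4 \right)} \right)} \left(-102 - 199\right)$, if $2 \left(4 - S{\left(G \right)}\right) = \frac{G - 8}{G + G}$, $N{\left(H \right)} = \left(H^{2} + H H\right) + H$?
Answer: $- \frac{122507}{108} \approx -1134.3$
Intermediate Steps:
$N{\left(H \right)} = H + 2 H^{2}$ ($N{\left(H \right)} = \left(H^{2} + H^{2}\right) + H = 2 H^{2} + H = H + 2 H^{2}$)
$S{\left(G \right)} = 4 - \frac{-8 + G}{4 G}$ ($S{\left(G \right)} = 4 - \frac{\left(G - 8\right) \frac{1}{G + G}}{2} = 4 - \frac{\left(-8 + G\right) \frac{1}{2 G}}{2} = 4 - \frac{\frac{1}{2} \frac{1}{G} \left(-8 + G\right)}{2} = 4 - \frac{-8 + G}{4 G}$)
$S{\left(\left(-1 + 4\right) N{\left(4 \right)} \right)} \left(-102 - 199\right) = \left(\frac{15}{4} + \frac{2}{\left(-1 + 4\right) 4 \left(1 + 2 \cdot 4\right)}\right) \left(-102 - 199\right) = \left(\frac{15}{4} + \frac{2}{3 \cdot 4 \left(1 + 8\right)}\right) \left(-301\right) = \left(\frac{15}{4} + \frac{2}{3 \cdot 4 \cdot 9}\right) \left(-301\right) = \left(\frac{15}{4} + \frac{2}{3 \cdot 36}\right) \left(-301\right) = \left(\frac{15}{4} + \frac{2}{108}\right) \left(-301\right) = \left(\frac{15}{4} + 2 \cdot \frac{1}{108}\right) \left(-301\right) = \left(\frac{15}{4} + \frac{1}{54}\right) \left(-301\right) = \frac{407}{108} \left(-301\right) = - \frac{122507}{108}$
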